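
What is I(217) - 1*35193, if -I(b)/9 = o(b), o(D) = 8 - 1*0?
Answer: -35265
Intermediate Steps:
o(D) = 8 (o(D) = 8 + 0 = 8)
I(b) = -72 (I(b) = -9*8 = -72)
I(217) - 1*35193 = -72 - 1*35193 = -72 - 35193 = -35265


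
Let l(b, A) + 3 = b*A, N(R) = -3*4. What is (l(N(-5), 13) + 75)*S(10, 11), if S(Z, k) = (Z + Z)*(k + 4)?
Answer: -25200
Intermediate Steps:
N(R) = -12
l(b, A) = -3 + A*b (l(b, A) = -3 + b*A = -3 + A*b)
S(Z, k) = 2*Z*(4 + k) (S(Z, k) = (2*Z)*(4 + k) = 2*Z*(4 + k))
(l(N(-5), 13) + 75)*S(10, 11) = ((-3 + 13*(-12)) + 75)*(2*10*(4 + 11)) = ((-3 - 156) + 75)*(2*10*15) = (-159 + 75)*300 = -84*300 = -25200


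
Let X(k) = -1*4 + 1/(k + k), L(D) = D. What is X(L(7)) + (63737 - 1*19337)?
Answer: 621545/14 ≈ 44396.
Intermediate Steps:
X(k) = -4 + 1/(2*k)
X(L(7)) + (63737 - 1*19337) = (-4 + (1/2)/7) + (63737 - 1*19337) = (-4 + (1/2)*(1/7)) + (63737 - 19337) = (-4 + 1/14) + 44400 = -55/14 + 44400 = 621545/14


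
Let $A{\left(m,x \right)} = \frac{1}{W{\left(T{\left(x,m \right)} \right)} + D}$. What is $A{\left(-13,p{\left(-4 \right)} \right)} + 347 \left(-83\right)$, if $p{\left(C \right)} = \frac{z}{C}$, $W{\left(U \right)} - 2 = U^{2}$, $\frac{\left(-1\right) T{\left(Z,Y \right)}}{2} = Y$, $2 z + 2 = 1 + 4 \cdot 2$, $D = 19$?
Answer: $- \frac{20074296}{697} \approx -28801.0$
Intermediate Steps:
$z = \frac{7}{2}$ ($z = -1 + \frac{1 + 4 \cdot 2}{2} = -1 + \frac{1 + 8}{2} = -1 + \frac{1}{2} \cdot 9 = -1 + \frac{9}{2} = \frac{7}{2} \approx 3.5$)
$T{\left(Z,Y \right)} = - 2 Y$
$W{\left(U \right)} = 2 + U^{2}$
$p{\left(C \right)} = \frac{7}{2 C}$
$A{\left(m,x \right)} = \frac{1}{21 + 4 m^{2}}$ ($A{\left(m,x \right)} = \frac{1}{\left(2 + \left(- 2 m\right)^{2}\right) + 19} = \frac{1}{\left(2 + 4 m^{2}\right) + 19} = \frac{1}{21 + 4 m^{2}}$)
$A{\left(-13,p{\left(-4 \right)} \right)} + 347 \left(-83\right) = \frac{1}{21 + 4 \left(-13\right)^{2}} + 347 \left(-83\right) = \frac{1}{21 + 4 \cdot 169} - 28801 = \frac{1}{21 + 676} - 28801 = \frac{1}{697} - 28801 = - \frac{20074296}{697}$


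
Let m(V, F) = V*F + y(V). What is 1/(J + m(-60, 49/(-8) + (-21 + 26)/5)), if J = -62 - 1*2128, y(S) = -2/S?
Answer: -15/28237 ≈ -0.00053122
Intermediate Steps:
J = -2190 (J = -62 - 2128 = -2190)
m(V, F) = -2/V + F*V (m(V, F) = V*F - 2/V = F*V - 2/V = -2/V + F*V)
1/(J + m(-60, 49/(-8) + (-21 + 26)/5)) = 1/(-2190 + (-2/(-60) + (49/(-8) + (-21 + 26)/5)*(-60))) = 1/(-2190 + (-2*(-1/60) + (49*(-⅛) + 5*(⅕))*(-60))) = 1/(-2190 + (1/30 + (-49/8 + 1)*(-60))) = 1/(-2190 + (1/30 - 41/8*(-60))) = 1/(-2190 + (1/30 + 615/2)) = 1/(-2190 + 4613/15) = 1/(-28237/15) = -15/28237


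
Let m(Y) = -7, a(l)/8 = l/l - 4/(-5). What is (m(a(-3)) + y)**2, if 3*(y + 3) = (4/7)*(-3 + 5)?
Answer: 40804/441 ≈ 92.526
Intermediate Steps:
y = -55/21 (y = -3 + ((4/7)*(-3 + 5))/3 = -3 + ((4*(1/7))*2)/3 = -3 + ((4/7)*2)/3 = -3 + (1/3)*(8/7) = -3 + 8/21 = -55/21 ≈ -2.6190)
a(l) = 72/5 (a(l) = 8*(l/l - 4/(-5)) = 8*(1 - 4*(-1/5)) = 8*(1 + 4/5) = 8*(9/5) = 72/5)
(m(a(-3)) + y)**2 = (-7 - 55/21)**2 = (-202/21)**2 = 40804/441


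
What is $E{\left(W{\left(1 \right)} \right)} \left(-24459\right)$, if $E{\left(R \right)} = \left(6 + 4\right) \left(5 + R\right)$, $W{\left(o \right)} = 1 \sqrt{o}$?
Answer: $-1467540$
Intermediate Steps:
$W{\left(o \right)} = \sqrt{o}$
$E{\left(R \right)} = 50 + 10 R$ ($E{\left(R \right)} = 10 \left(5 + R\right) = 50 + 10 R$)
$E{\left(W{\left(1 \right)} \right)} \left(-24459\right) = \left(50 + 10 \sqrt{1}\right) \left(-24459\right) = \left(50 + 10 \cdot 1\right) \left(-24459\right) = \left(50 + 10\right) \left(-24459\right) = 60 \left(-24459\right) = -1467540$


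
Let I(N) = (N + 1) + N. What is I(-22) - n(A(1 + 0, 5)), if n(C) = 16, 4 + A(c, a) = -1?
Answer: -59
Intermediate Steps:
A(c, a) = -5 (A(c, a) = -4 - 1 = -5)
I(N) = 1 + 2*N (I(N) = (1 + N) + N = 1 + 2*N)
I(-22) - n(A(1 + 0, 5)) = (1 + 2*(-22)) - 1*16 = (1 - 44) - 16 = -43 - 16 = -59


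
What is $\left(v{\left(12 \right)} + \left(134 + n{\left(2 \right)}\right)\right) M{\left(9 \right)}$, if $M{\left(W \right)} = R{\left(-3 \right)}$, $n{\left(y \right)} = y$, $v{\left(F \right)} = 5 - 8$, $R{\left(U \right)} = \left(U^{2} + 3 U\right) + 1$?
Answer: $133$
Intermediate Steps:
$R{\left(U \right)} = 1 + U^{2} + 3 U$
$v{\left(F \right)} = -3$ ($v{\left(F \right)} = 5 - 8 = -3$)
$M{\left(W \right)} = 1$ ($M{\left(W \right)} = 1 + \left(-3\right)^{2} + 3 \left(-3\right) = 1 + 9 - 9 = 1$)
$\left(v{\left(12 \right)} + \left(134 + n{\left(2 \right)}\right)\right) M{\left(9 \right)} = \left(-3 + \left(134 + 2\right)\right) 1 = \left(-3 + 136\right) 1 = 133 \cdot 1 = 133$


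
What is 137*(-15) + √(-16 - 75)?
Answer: -2055 + I*√91 ≈ -2055.0 + 9.5394*I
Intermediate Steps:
137*(-15) + √(-16 - 75) = -2055 + √(-91) = -2055 + I*√91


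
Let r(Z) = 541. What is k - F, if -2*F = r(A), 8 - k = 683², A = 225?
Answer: -932421/2 ≈ -4.6621e+5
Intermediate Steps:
k = -466481 (k = 8 - 1*683² = 8 - 1*466489 = 8 - 466489 = -466481)
F = -541/2 (F = -½*541 = -541/2 ≈ -270.50)
k - F = -466481 - 1*(-541/2) = -466481 + 541/2 = -932421/2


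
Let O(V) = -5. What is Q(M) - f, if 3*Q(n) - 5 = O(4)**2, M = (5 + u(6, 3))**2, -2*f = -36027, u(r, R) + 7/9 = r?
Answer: -36007/2 ≈ -18004.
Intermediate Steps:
u(r, R) = -7/9 + r
f = 36027/2 (f = -1/2*(-36027) = 36027/2 ≈ 18014.)
M = 8464/81 (M = (5 + (-7/9 + 6))**2 = (5 + 47/9)**2 = (92/9)**2 = 8464/81 ≈ 104.49)
Q(n) = 10 (Q(n) = 5/3 + (1/3)*(-5)**2 = 5/3 + (1/3)*25 = 5/3 + 25/3 = 10)
Q(M) - f = 10 - 1*36027/2 = 10 - 36027/2 = -36007/2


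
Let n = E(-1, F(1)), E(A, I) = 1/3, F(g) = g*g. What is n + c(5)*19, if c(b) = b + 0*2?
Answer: 286/3 ≈ 95.333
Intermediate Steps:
F(g) = g²
E(A, I) = ⅓
c(b) = b (c(b) = b + 0 = b)
n = ⅓ ≈ 0.33333
n + c(5)*19 = ⅓ + 5*19 = ⅓ + 95 = 286/3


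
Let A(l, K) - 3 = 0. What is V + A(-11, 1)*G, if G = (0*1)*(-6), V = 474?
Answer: 474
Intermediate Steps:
A(l, K) = 3 (A(l, K) = 3 + 0 = 3)
G = 0 (G = 0*(-6) = 0)
V + A(-11, 1)*G = 474 + 3*0 = 474 + 0 = 474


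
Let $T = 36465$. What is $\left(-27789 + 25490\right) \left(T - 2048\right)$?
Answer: $-79124683$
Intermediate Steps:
$\left(-27789 + 25490\right) \left(T - 2048\right) = \left(-27789 + 25490\right) \left(36465 - 2048\right) = \left(-2299\right) 34417 = -79124683$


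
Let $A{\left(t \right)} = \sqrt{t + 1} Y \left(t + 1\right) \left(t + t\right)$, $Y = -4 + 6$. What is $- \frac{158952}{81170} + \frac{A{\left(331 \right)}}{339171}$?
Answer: $- \frac{79476}{40585} + \frac{879136 \sqrt{83}}{339171} \approx 21.656$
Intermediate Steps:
$Y = 2$
$A{\left(t \right)} = 4 t \left(1 + t\right)^{\frac{3}{2}}$ ($A{\left(t \right)} = \sqrt{t + 1} \cdot 2 \left(t + 1\right) \left(t + t\right) = \sqrt{1 + t} 2 \left(1 + t\right) 2 t = 2 \sqrt{1 + t} 2 t \left(1 + t\right) = 4 t \left(1 + t\right)^{\frac{3}{2}}$)
$- \frac{158952}{81170} + \frac{A{\left(331 \right)}}{339171} = - \frac{158952}{81170} + \frac{4 \cdot 331 \left(1 + 331\right)^{\frac{3}{2}}}{339171} = \left(-158952\right) \frac{1}{81170} + 4 \cdot 331 \cdot 332^{\frac{3}{2}} \cdot \frac{1}{339171} = - \frac{79476}{40585} + 4 \cdot 331 \cdot 664 \sqrt{83} \cdot \frac{1}{339171} = - \frac{79476}{40585} + 879136 \sqrt{83} \cdot \frac{1}{339171} = - \frac{79476}{40585} + \frac{879136 \sqrt{83}}{339171}$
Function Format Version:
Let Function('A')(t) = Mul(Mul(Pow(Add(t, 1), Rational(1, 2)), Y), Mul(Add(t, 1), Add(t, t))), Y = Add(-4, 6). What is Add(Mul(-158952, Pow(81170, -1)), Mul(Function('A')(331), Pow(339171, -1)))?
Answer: Add(Rational(-79476, 40585), Mul(Rational(879136, 339171), Pow(83, Rational(1, 2)))) ≈ 21.656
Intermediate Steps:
Y = 2
Function('A')(t) = Mul(4, t, Pow(Add(1, t), Rational(3, 2))) (Function('A')(t) = Mul(Mul(Pow(Add(t, 1), Rational(1, 2)), 2), Mul(Add(t, 1), Add(t, t))) = Mul(Mul(Pow(Add(1, t), Rational(1, 2)), 2), Mul(Add(1, t), Mul(2, t))) = Mul(Mul(2, Pow(Add(1, t), Rational(1, 2))), Mul(2, t, Add(1, t))) = Mul(4, t, Pow(Add(1, t), Rational(3, 2))))
Add(Mul(-158952, Pow(81170, -1)), Mul(Function('A')(331), Pow(339171, -1))) = Add(Mul(-158952, Pow(81170, -1)), Mul(Mul(4, 331, Pow(Add(1, 331), Rational(3, 2))), Pow(339171, -1))) = Add(Mul(-158952, Rational(1, 81170)), Mul(Mul(4, 331, Pow(332, Rational(3, 2))), Rational(1, 339171))) = Add(Rational(-79476, 40585), Mul(Mul(4, 331, Mul(664, Pow(83, Rational(1, 2)))), Rational(1, 339171))) = Add(Rational(-79476, 40585), Mul(Mul(879136, Pow(83, Rational(1, 2))), Rational(1, 339171))) = Add(Rational(-79476, 40585), Mul(Rational(879136, 339171), Pow(83, Rational(1, 2))))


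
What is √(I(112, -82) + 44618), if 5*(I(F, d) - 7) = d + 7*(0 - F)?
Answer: √1111295/5 ≈ 210.84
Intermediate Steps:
I(F, d) = 7 - 7*F/5 + d/5 (I(F, d) = 7 + (d + 7*(0 - F))/5 = 7 + (d + 7*(-F))/5 = 7 + (d - 7*F)/5 = 7 + (-7*F/5 + d/5) = 7 - 7*F/5 + d/5)
√(I(112, -82) + 44618) = √((7 - 7/5*112 + (⅕)*(-82)) + 44618) = √((7 - 784/5 - 82/5) + 44618) = √(-831/5 + 44618) = √(222259/5) = √1111295/5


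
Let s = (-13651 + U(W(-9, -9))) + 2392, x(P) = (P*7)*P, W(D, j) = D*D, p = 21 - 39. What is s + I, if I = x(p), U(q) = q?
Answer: -8910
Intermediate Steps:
p = -18
W(D, j) = D²
x(P) = 7*P² (x(P) = (7*P)*P = 7*P²)
s = -11178 (s = (-13651 + (-9)²) + 2392 = (-13651 + 81) + 2392 = -13570 + 2392 = -11178)
I = 2268 (I = 7*(-18)² = 7*324 = 2268)
s + I = -11178 + 2268 = -8910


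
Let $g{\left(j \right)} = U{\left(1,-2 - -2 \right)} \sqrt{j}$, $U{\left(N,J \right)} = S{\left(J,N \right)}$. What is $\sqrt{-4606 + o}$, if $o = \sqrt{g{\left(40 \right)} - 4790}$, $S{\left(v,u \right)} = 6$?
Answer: $\sqrt{-4606 + \sqrt{2} \sqrt{-2395 + 6 \sqrt{10}}} \approx 0.5079 + 67.869 i$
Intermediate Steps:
$U{\left(N,J \right)} = 6$
$g{\left(j \right)} = 6 \sqrt{j}$
$o = \sqrt{-4790 + 12 \sqrt{10}}$ ($o = \sqrt{6 \sqrt{40} - 4790} = \sqrt{6 \cdot 2 \sqrt{10} - 4790} = \sqrt{12 \sqrt{10} - 4790} = \sqrt{-4790 + 12 \sqrt{10}} \approx 68.935 i$)
$\sqrt{-4606 + o} = \sqrt{-4606 + \sqrt{-4790 + 12 \sqrt{10}}}$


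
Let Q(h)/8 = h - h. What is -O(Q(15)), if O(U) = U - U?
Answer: 0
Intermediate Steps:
Q(h) = 0 (Q(h) = 8*(h - h) = 8*0 = 0)
O(U) = 0
-O(Q(15)) = -1*0 = 0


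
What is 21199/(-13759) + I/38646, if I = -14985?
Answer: -113937241/59081146 ≈ -1.9285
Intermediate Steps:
21199/(-13759) + I/38646 = 21199/(-13759) - 14985/38646 = 21199*(-1/13759) - 14985*1/38646 = -21199/13759 - 1665/4294 = -113937241/59081146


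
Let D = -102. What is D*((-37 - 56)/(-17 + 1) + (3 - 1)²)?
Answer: -8007/8 ≈ -1000.9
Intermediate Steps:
D*((-37 - 56)/(-17 + 1) + (3 - 1)²) = -102*((-37 - 56)/(-17 + 1) + (3 - 1)²) = -102*(-93/(-16) + 2²) = -102*(-93*(-1/16) + 4) = -102*(93/16 + 4) = -102*157/16 = -8007/8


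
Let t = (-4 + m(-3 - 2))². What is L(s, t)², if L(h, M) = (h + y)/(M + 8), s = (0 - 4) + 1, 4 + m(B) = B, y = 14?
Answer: 121/31329 ≈ 0.0038622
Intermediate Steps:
m(B) = -4 + B
t = 169 (t = (-4 + (-4 + (-3 - 2)))² = (-4 + (-4 - 5))² = (-4 - 9)² = (-13)² = 169)
s = -3 (s = -4 + 1 = -3)
L(h, M) = (14 + h)/(8 + M) (L(h, M) = (h + 14)/(M + 8) = (14 + h)/(8 + M))
L(s, t)² = ((14 - 3)/(8 + 169))² = (11/177)² = 121/31329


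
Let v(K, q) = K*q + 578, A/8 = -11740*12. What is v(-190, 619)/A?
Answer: 14629/140880 ≈ 0.10384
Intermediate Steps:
A = -1127040 (A = 8*(-11740*12) = 8*(-140880) = -1127040)
v(K, q) = 578 + K*q
v(-190, 619)/A = (578 - 190*619)/(-1127040) = (578 - 117610)*(-1/1127040) = -117032*(-1/1127040) = 14629/140880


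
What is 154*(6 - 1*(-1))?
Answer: 1078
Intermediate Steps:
154*(6 - 1*(-1)) = 154*(6 + 1) = 154*7 = 1078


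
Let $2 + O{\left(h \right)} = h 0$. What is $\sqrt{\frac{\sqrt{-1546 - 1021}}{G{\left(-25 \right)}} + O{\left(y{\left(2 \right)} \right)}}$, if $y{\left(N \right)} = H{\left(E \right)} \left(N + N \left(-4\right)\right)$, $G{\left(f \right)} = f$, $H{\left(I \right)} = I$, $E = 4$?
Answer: $\frac{\sqrt{-50 - i \sqrt{2567}}}{5} \approx 0.65089 - 1.5568 i$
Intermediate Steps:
$y{\left(N \right)} = - 12 N$ ($y{\left(N \right)} = 4 \left(N + N \left(-4\right)\right) = 4 \left(N - 4 N\right) = 4 \left(- 3 N\right) = - 12 N$)
$O{\left(h \right)} = -2$ ($O{\left(h \right)} = -2 + h 0 = -2 + 0 = -2$)
$\sqrt{\frac{\sqrt{-1546 - 1021}}{G{\left(-25 \right)}} + O{\left(y{\left(2 \right)} \right)}} = \sqrt{\frac{\sqrt{-1546 - 1021}}{-25} - 2} = \sqrt{\sqrt{-2567} \left(- \frac{1}{25}\right) - 2} = \sqrt{i \sqrt{2567} \left(- \frac{1}{25}\right) - 2} = \sqrt{- \frac{i \sqrt{2567}}{25} - 2} = \sqrt{-2 - \frac{i \sqrt{2567}}{25}}$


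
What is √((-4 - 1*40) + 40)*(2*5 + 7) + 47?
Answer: 47 + 34*I ≈ 47.0 + 34.0*I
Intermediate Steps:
√((-4 - 1*40) + 40)*(2*5 + 7) + 47 = √((-4 - 40) + 40)*(10 + 7) + 47 = √(-44 + 40)*17 + 47 = √(-4)*17 + 47 = (2*I)*17 + 47 = 34*I + 47 = 47 + 34*I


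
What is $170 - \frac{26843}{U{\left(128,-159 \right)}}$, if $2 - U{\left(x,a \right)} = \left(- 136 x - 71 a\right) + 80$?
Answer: $\frac{1000127}{6041} \approx 165.56$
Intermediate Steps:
$U{\left(x,a \right)} = -78 + 71 a + 136 x$ ($U{\left(x,a \right)} = 2 - \left(\left(- 136 x - 71 a\right) + 80\right) = 2 - \left(80 - 136 x - 71 a\right) = 2 + \left(-80 + 71 a + 136 x\right) = -78 + 71 a + 136 x$)
$170 - \frac{26843}{U{\left(128,-159 \right)}} = 170 - \frac{26843}{-78 + 71 \left(-159\right) + 136 \cdot 128} = 170 - \frac{26843}{-78 - 11289 + 17408} = 170 - \frac{26843}{6041} = \frac{1000127}{6041}$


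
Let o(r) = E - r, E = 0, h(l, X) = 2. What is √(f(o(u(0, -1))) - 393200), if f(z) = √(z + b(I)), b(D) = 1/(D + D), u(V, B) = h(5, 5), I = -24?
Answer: √(-14155200 + 3*I*√291)/6 ≈ 0.0011335 + 627.06*I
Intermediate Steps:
u(V, B) = 2
o(r) = -r (o(r) = 0 - r = -r)
b(D) = 1/(2*D)
f(z) = √(-1/48 + z) (f(z) = √(z + (½)/(-24)) = √(z + (½)*(-1/24)) = √(z - 1/48) = √(-1/48 + z))
√(f(o(u(0, -1))) - 393200) = √(√(-3 + 144*(-1*2))/12 - 393200) = √(√(-3 + 144*(-2))/12 - 393200) = √(√(-3 - 288)/12 - 393200) = √(√(-291)/12 - 393200) = √((I*√291)/12 - 393200) = √(I*√291/12 - 393200) = √(-393200 + I*√291/12)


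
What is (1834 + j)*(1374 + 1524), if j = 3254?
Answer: 14745024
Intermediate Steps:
(1834 + j)*(1374 + 1524) = (1834 + 3254)*(1374 + 1524) = 5088*2898 = 14745024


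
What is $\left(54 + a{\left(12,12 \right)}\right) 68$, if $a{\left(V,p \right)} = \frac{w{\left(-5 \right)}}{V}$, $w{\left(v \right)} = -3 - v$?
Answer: $\frac{11050}{3} \approx 3683.3$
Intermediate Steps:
$a{\left(V,p \right)} = \frac{2}{V}$ ($a{\left(V,p \right)} = \frac{-3 - -5}{V} = \frac{-3 + 5}{V} = \frac{2}{V}$)
$\left(54 + a{\left(12,12 \right)}\right) 68 = \left(54 + \frac{2}{12}\right) 68 = \left(54 + 2 \cdot \frac{1}{12}\right) 68 = \left(54 + \frac{1}{6}\right) 68 = \frac{325}{6} \cdot 68 = \frac{11050}{3}$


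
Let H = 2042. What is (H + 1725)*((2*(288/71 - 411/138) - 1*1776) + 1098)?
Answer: -4157460851/1633 ≈ -2.5459e+6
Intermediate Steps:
(H + 1725)*((2*(288/71 - 411/138) - 1*1776) + 1098) = (2042 + 1725)*((2*(288/71 - 411/138) - 1*1776) + 1098) = 3767*((2*(288*(1/71) - 411*1/138) - 1776) + 1098) = 3767*((2*(288/71 - 137/46) - 1776) + 1098) = 3767*((2*(3521/3266) - 1776) + 1098) = 3767*((3521/1633 - 1776) + 1098) = 3767*(-2896687/1633 + 1098) = 3767*(-1103653/1633) = -4157460851/1633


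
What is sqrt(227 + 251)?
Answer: sqrt(478) ≈ 21.863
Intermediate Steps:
sqrt(227 + 251) = sqrt(478)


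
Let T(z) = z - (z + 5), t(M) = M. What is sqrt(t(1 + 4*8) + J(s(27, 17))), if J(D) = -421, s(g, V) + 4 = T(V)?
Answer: 2*I*sqrt(97) ≈ 19.698*I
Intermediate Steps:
T(z) = -5 (T(z) = z - (5 + z) = z + (-5 - z) = -5)
s(g, V) = -9 (s(g, V) = -4 - 5 = -9)
sqrt(t(1 + 4*8) + J(s(27, 17))) = sqrt((1 + 4*8) - 421) = sqrt((1 + 32) - 421) = sqrt(33 - 421) = sqrt(-388) = 2*I*sqrt(97)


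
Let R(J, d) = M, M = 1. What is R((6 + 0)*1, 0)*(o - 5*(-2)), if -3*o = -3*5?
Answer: 15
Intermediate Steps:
o = 5 (o = -(-1)*5 = -⅓*(-15) = 5)
R(J, d) = 1
R((6 + 0)*1, 0)*(o - 5*(-2)) = 1*(5 - 5*(-2)) = 1*(5 + 10) = 1*15 = 15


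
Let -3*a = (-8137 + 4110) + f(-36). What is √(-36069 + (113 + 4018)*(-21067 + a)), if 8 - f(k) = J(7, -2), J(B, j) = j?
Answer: I*√81532437 ≈ 9029.5*I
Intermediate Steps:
f(k) = 10 (f(k) = 8 - 1*(-2) = 8 + 2 = 10)
a = 1339 (a = -((-8137 + 4110) + 10)/3 = -(-4027 + 10)/3 = -⅓*(-4017) = 1339)
√(-36069 + (113 + 4018)*(-21067 + a)) = √(-36069 + (113 + 4018)*(-21067 + 1339)) = √(-36069 + 4131*(-19728)) = √(-36069 - 81496368) = √(-81532437) = I*√81532437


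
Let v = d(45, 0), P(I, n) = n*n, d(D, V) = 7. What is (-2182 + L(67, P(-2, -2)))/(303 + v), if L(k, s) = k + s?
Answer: -2111/310 ≈ -6.8097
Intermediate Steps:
P(I, n) = n**2
v = 7
(-2182 + L(67, P(-2, -2)))/(303 + v) = (-2182 + (67 + (-2)**2))/(303 + 7) = (-2182 + (67 + 4))/310 = (-2182 + 71)*(1/310) = -2111*1/310 = -2111/310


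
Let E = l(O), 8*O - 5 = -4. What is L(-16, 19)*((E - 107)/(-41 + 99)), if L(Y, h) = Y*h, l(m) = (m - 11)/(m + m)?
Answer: 22876/29 ≈ 788.83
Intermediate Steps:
O = ⅛ (O = 5/8 + (⅛)*(-4) = 5/8 - ½ = ⅛ ≈ 0.12500)
l(m) = (-11 + m)/(2*m) (l(m) = (-11 + m)/((2*m)) = (-11 + m)*(1/(2*m)) = (-11 + m)/(2*m))
E = -87/2 (E = (-11 + ⅛)/(2*(⅛)) = (½)*8*(-87/8) = -87/2 ≈ -43.500)
L(-16, 19)*((E - 107)/(-41 + 99)) = (-16*19)*((-87/2 - 107)/(-41 + 99)) = -(-45752)/58 = -304*(-301/116) = 22876/29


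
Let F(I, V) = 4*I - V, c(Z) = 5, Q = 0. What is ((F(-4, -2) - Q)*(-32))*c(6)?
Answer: 2240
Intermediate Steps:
F(I, V) = -V + 4*I
((F(-4, -2) - Q)*(-32))*c(6) = (((-1*(-2) + 4*(-4)) - 1*0)*(-32))*5 = (((2 - 16) + 0)*(-32))*5 = ((-14 + 0)*(-32))*5 = -14*(-32)*5 = 448*5 = 2240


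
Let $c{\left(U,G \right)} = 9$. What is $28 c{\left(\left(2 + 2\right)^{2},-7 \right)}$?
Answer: $252$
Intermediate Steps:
$28 c{\left(\left(2 + 2\right)^{2},-7 \right)} = 28 \cdot 9 = 252$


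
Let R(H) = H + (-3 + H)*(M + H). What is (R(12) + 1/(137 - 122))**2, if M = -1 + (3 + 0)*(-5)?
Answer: 128881/225 ≈ 572.80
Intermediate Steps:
M = -16 (M = -1 + 3*(-5) = -1 - 15 = -16)
R(H) = H + (-16 + H)*(-3 + H) (R(H) = H + (-3 + H)*(-16 + H) = H + (-16 + H)*(-3 + H))
(R(12) + 1/(137 - 122))**2 = ((48 + 12**2 - 18*12) + 1/(137 - 122))**2 = ((48 + 144 - 216) + 1/15)**2 = (-24 + 1/15)**2 = (-359/15)**2 = 128881/225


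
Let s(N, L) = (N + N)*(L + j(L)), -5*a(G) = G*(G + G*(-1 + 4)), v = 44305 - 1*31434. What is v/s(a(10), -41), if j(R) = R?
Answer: 12871/13120 ≈ 0.98102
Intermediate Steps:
v = 12871 (v = 44305 - 31434 = 12871)
a(G) = -4*G**2/5 (a(G) = -G*(G + G*(-1 + 4))/5 = -G*(G + G*3)/5 = -G*(G + 3*G)/5 = -G*4*G/5 = -4*G**2/5)
s(N, L) = 4*L*N (s(N, L) = (N + N)*(L + L) = (2*N)*(2*L) = 4*L*N)
v/s(a(10), -41) = 12871/((4*(-41)*(-4/5*10**2))) = 12871/((4*(-41)*(-4/5*100))) = 12871/((4*(-41)*(-80))) = 12871/13120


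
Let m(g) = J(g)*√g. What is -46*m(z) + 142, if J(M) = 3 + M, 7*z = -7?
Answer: 142 - 92*I ≈ 142.0 - 92.0*I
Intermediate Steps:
z = -1 (z = (⅐)*(-7) = -1)
m(g) = √g*(3 + g) (m(g) = (3 + g)*√g = √g*(3 + g))
-46*m(z) + 142 = -46*√(-1)*(3 - 1) + 142 = -46*I*2 + 142 = -92*I + 142 = 142 - 92*I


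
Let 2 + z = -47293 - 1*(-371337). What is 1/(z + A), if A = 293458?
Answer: 1/617500 ≈ 1.6194e-6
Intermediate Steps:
z = 324042 (z = -2 + (-47293 - 1*(-371337)) = -2 + (-47293 + 371337) = -2 + 324044 = 324042)
1/(z + A) = 1/(324042 + 293458) = 1/617500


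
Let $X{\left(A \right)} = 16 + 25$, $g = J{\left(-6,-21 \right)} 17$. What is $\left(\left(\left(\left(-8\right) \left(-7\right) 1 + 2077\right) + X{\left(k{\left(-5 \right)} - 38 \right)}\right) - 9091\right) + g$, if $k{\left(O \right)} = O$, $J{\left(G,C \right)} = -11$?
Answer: $-7104$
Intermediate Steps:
$g = -187$ ($g = \left(-11\right) 17 = -187$)
$X{\left(A \right)} = 41$
$\left(\left(\left(\left(-8\right) \left(-7\right) 1 + 2077\right) + X{\left(k{\left(-5 \right)} - 38 \right)}\right) - 9091\right) + g = \left(\left(\left(\left(-8\right) \left(-7\right) 1 + 2077\right) + 41\right) - 9091\right) - 187 = \left(\left(\left(56 \cdot 1 + 2077\right) + 41\right) - 9091\right) - 187 = \left(\left(\left(56 + 2077\right) + 41\right) - 9091\right) - 187 = \left(\left(2133 + 41\right) - 9091\right) - 187 = \left(2174 - 9091\right) - 187 = -6917 - 187 = -7104$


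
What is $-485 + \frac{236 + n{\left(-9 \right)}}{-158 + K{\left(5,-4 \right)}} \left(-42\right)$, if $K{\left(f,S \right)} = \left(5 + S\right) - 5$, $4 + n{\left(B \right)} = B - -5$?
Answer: $- \frac{3833}{9} \approx -425.89$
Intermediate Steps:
$n{\left(B \right)} = 1 + B$ ($n{\left(B \right)} = -4 + \left(B - -5\right) = -4 + \left(B + 5\right) = -4 + \left(5 + B\right) = 1 + B$)
$K{\left(f,S \right)} = S$
$-485 + \frac{236 + n{\left(-9 \right)}}{-158 + K{\left(5,-4 \right)}} \left(-42\right) = -485 + \frac{236 + \left(1 - 9\right)}{-158 - 4} \left(-42\right) = -485 + \frac{236 - 8}{-162} \left(-42\right) = -485 + 228 \left(- \frac{1}{162}\right) \left(-42\right) = -485 - - \frac{532}{9} = -485 + \frac{532}{9} = - \frac{3833}{9}$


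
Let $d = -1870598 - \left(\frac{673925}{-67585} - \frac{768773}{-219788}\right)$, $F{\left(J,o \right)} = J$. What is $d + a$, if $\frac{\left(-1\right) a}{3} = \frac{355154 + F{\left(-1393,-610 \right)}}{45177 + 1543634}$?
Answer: $- \frac{1261355794391919506261}{674308274283308} \approx -1.8706 \cdot 10^{6}$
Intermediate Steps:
$d = - \frac{793898924398267}{424410628}$ ($d = -1870598 - \left(673925 \left(- \frac{1}{67585}\right) - - \frac{768773}{219788}\right) = -1870598 - \left(- \frac{19255}{1931} + \frac{768773}{219788}\right) = -1870598 - - \frac{2747517277}{424410628} = -1870598 + \frac{2747517277}{424410628} = - \frac{793898924398267}{424410628} \approx -1.8706 \cdot 10^{6}$)
$a = - \frac{1061283}{1588811}$ ($a = - 3 \frac{355154 - 1393}{45177 + 1543634} = - 3 \cdot \frac{353761}{1588811} = - 3 \cdot 353761 \cdot \frac{1}{1588811} = \left(-3\right) \frac{353761}{1588811} = - \frac{1061283}{1588811} \approx -0.66797$)
$d + a = - \frac{793898924398267}{424410628} - \frac{1061283}{1588811} = - \frac{1261355794391919506261}{674308274283308}$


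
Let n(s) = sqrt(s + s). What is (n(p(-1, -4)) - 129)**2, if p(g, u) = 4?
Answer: 16649 - 516*sqrt(2) ≈ 15919.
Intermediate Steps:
n(s) = sqrt(2)*sqrt(s) (n(s) = sqrt(2*s) = sqrt(2)*sqrt(s))
(n(p(-1, -4)) - 129)**2 = (sqrt(2)*sqrt(4) - 129)**2 = (sqrt(2)*2 - 129)**2 = (2*sqrt(2) - 129)**2 = (-129 + 2*sqrt(2))**2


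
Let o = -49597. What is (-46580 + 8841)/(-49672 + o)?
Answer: 37739/99269 ≈ 0.38017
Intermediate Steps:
(-46580 + 8841)/(-49672 + o) = (-46580 + 8841)/(-49672 - 49597) = -37739/(-99269) = -37739*(-1/99269) = 37739/99269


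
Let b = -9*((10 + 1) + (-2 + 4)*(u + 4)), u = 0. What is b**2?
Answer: 29241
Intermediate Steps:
b = -171 (b = -9*((10 + 1) + (-2 + 4)*(0 + 4)) = -9*(11 + 2*4) = -9*(11 + 8) = -9*19 = -171)
b**2 = (-171)**2 = 29241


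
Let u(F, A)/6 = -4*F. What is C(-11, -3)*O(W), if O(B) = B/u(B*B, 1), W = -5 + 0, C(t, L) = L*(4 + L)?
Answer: -1/40 ≈ -0.025000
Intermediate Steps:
u(F, A) = -24*F (u(F, A) = 6*(-4*F) = -24*F)
W = -5
O(B) = -1/(24*B) (O(B) = B/((-24*B*B)) = B/((-24*B**2)) = B*(-1/(24*B**2)) = -1/(24*B))
C(-11, -3)*O(W) = (-3*(4 - 3))*(-1/24/(-5)) = (-3*1)*(-1/24*(-1/5)) = -3*1/120 = -1/40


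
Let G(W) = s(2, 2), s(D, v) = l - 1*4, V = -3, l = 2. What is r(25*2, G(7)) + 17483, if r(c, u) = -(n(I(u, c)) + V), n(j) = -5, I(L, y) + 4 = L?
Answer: 17491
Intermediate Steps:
s(D, v) = -2 (s(D, v) = 2 - 1*4 = 2 - 4 = -2)
G(W) = -2
I(L, y) = -4 + L
r(c, u) = 8 (r(c, u) = -(-5 - 3) = -1*(-8) = 8)
r(25*2, G(7)) + 17483 = 8 + 17483 = 17491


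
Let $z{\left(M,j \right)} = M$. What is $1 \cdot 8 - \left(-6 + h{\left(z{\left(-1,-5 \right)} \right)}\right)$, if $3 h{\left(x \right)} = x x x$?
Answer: $\frac{43}{3} \approx 14.333$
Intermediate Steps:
$h{\left(x \right)} = \frac{x^{3}}{3}$ ($h{\left(x \right)} = \frac{x x x}{3} = \frac{x x^{2}}{3} = \frac{x^{3}}{3}$)
$1 \cdot 8 - \left(-6 + h{\left(z{\left(-1,-5 \right)} \right)}\right) = 1 \cdot 8 + \left(\left(5 + 1\right) - \frac{\left(-1\right)^{3}}{3}\right) = 8 + \left(6 - \frac{1}{3} \left(-1\right)\right) = 8 + \left(6 - - \frac{1}{3}\right) = 8 + \left(6 + \frac{1}{3}\right) = 8 + \frac{19}{3} = \frac{43}{3}$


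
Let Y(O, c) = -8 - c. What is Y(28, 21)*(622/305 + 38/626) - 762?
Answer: -78558279/95465 ≈ -822.90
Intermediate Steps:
Y(28, 21)*(622/305 + 38/626) - 762 = (-8 - 1*21)*(622/305 + 38/626) - 762 = (-8 - 21)*(622*(1/305) + 38*(1/626)) - 762 = -29*(622/305 + 19/313) - 762 = -29*200481/95465 - 762 = -5813949/95465 - 762 = -78558279/95465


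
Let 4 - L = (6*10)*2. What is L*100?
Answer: -11600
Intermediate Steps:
L = -116 (L = 4 - 6*10*2 = 4 - 60*2 = 4 - 1*120 = 4 - 120 = -116)
L*100 = -116*100 = -11600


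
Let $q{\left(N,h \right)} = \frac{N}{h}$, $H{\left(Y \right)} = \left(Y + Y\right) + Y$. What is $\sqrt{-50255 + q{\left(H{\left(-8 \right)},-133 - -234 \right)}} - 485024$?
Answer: $-485024 + \frac{i \sqrt{512653679}}{101} \approx -4.8502 \cdot 10^{5} + 224.18 i$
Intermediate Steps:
$H{\left(Y \right)} = 3 Y$ ($H{\left(Y \right)} = 2 Y + Y = 3 Y$)
$\sqrt{-50255 + q{\left(H{\left(-8 \right)},-133 - -234 \right)}} - 485024 = \sqrt{-50255 + \frac{3 \left(-8\right)}{-133 - -234}} - 485024 = \sqrt{-50255 - \frac{24}{-133 + 234}} - 485024 = \sqrt{-50255 - \frac{24}{101}} - 485024 = \sqrt{- \frac{5075779}{101}} - 485024 = \frac{i \sqrt{512653679}}{101} - 485024 = -485024 + \frac{i \sqrt{512653679}}{101}$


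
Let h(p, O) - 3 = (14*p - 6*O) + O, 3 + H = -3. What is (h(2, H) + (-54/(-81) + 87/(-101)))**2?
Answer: 339443776/91809 ≈ 3697.3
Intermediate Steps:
H = -6 (H = -3 - 3 = -6)
h(p, O) = 3 - 5*O + 14*p (h(p, O) = 3 + ((14*p - 6*O) + O) = 3 + ((-6*O + 14*p) + O) = 3 + (-5*O + 14*p) = 3 - 5*O + 14*p)
(h(2, H) + (-54/(-81) + 87/(-101)))**2 = ((3 - 5*(-6) + 14*2) + (-54/(-81) + 87/(-101)))**2 = ((3 + 30 + 28) + (-54*(-1/81) + 87*(-1/101)))**2 = (61 + (2/3 - 87/101))**2 = (61 - 59/303)**2 = (18424/303)**2 = 339443776/91809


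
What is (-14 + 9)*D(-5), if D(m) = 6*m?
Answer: 150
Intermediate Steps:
(-14 + 9)*D(-5) = (-14 + 9)*(6*(-5)) = -5*(-30) = 150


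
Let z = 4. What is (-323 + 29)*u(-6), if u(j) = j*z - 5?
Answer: 8526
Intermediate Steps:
u(j) = -5 + 4*j (u(j) = j*4 - 5 = 4*j - 5 = -5 + 4*j)
(-323 + 29)*u(-6) = (-323 + 29)*(-5 + 4*(-6)) = -294*(-5 - 24) = -294*(-29) = 8526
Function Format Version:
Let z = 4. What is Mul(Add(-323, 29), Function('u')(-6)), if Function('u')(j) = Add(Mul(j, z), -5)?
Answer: 8526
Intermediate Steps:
Function('u')(j) = Add(-5, Mul(4, j)) (Function('u')(j) = Add(Mul(j, 4), -5) = Add(Mul(4, j), -5) = Add(-5, Mul(4, j)))
Mul(Add(-323, 29), Function('u')(-6)) = Mul(Add(-323, 29), Add(-5, Mul(4, -6))) = Mul(-294, Add(-5, -24)) = Mul(-294, -29) = 8526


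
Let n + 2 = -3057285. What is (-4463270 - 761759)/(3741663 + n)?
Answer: -5225029/684376 ≈ -7.6347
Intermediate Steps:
n = -3057287 (n = -2 - 3057285 = -3057287)
(-4463270 - 761759)/(3741663 + n) = (-4463270 - 761759)/(3741663 - 3057287) = -5225029/684376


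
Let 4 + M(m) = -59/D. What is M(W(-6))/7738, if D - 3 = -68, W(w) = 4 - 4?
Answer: -201/502970 ≈ -0.00039963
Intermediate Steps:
W(w) = 0
D = -65 (D = 3 - 68 = -65)
M(m) = -201/65 (M(m) = -4 - 59/(-65) = -4 - 59*(-1/65) = -4 + 59/65 = -201/65)
M(W(-6))/7738 = -201/65/7738 = -201/65*1/7738 = -201/502970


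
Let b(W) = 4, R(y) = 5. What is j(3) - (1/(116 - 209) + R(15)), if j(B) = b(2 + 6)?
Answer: -92/93 ≈ -0.98925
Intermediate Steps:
j(B) = 4
j(3) - (1/(116 - 209) + R(15)) = 4 - (1/(116 - 209) + 5) = 4 - (1/(-93) + 5) = 4 - (-1/93 + 5) = 4 - 1*464/93 = 4 - 464/93 = -92/93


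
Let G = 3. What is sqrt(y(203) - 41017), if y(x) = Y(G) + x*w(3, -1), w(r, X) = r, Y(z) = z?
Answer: I*sqrt(40405) ≈ 201.01*I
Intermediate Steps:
y(x) = 3 + 3*x (y(x) = 3 + x*3 = 3 + 3*x)
sqrt(y(203) - 41017) = sqrt((3 + 3*203) - 41017) = sqrt((3 + 609) - 41017) = sqrt(612 - 41017) = sqrt(-40405) = I*sqrt(40405)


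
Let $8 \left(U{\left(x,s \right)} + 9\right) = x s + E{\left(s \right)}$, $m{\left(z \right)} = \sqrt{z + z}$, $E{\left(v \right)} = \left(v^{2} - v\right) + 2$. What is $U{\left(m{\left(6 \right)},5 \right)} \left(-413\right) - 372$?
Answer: $\frac{8837}{4} - \frac{2065 \sqrt{3}}{4} \approx 1315.1$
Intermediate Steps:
$E{\left(v \right)} = 2 + v^{2} - v$
$m{\left(z \right)} = \sqrt{2} \sqrt{z}$ ($m{\left(z \right)} = \sqrt{2 z} = \sqrt{2} \sqrt{z}$)
$U{\left(x,s \right)} = - \frac{35}{4} - \frac{s}{8} + \frac{s^{2}}{8} + \frac{s x}{8}$ ($U{\left(x,s \right)} = -9 + \frac{x s + \left(2 + s^{2} - s\right)}{8} = -9 + \frac{s x + \left(2 + s^{2} - s\right)}{8} = -9 + \frac{2 + s^{2} - s + s x}{8} = -9 + \left(\frac{1}{4} - \frac{s}{8} + \frac{s^{2}}{8} + \frac{s x}{8}\right) = - \frac{35}{4} - \frac{s}{8} + \frac{s^{2}}{8} + \frac{s x}{8}$)
$U{\left(m{\left(6 \right)},5 \right)} \left(-413\right) - 372 = \left(- \frac{35}{4} - \frac{5}{8} + \frac{5^{2}}{8} + \frac{1}{8} \cdot 5 \sqrt{2} \sqrt{6}\right) \left(-413\right) - 372 = \left(- \frac{35}{4} - \frac{5}{8} + \frac{1}{8} \cdot 25 + \frac{1}{8} \cdot 5 \cdot 2 \sqrt{3}\right) \left(-413\right) - 372 = \left(- \frac{35}{4} - \frac{5}{8} + \frac{25}{8} + \frac{5 \sqrt{3}}{4}\right) \left(-413\right) - 372 = \left(- \frac{25}{4} + \frac{5 \sqrt{3}}{4}\right) \left(-413\right) - 372 = \left(\frac{10325}{4} - \frac{2065 \sqrt{3}}{4}\right) - 372 = \frac{8837}{4} - \frac{2065 \sqrt{3}}{4}$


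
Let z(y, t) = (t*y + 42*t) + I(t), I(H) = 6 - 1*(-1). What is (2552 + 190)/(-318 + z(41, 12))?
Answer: 2742/685 ≈ 4.0029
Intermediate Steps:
I(H) = 7 (I(H) = 6 + 1 = 7)
z(y, t) = 7 + 42*t + t*y (z(y, t) = (t*y + 42*t) + 7 = (42*t + t*y) + 7 = 7 + 42*t + t*y)
(2552 + 190)/(-318 + z(41, 12)) = (2552 + 190)/(-318 + (7 + 42*12 + 12*41)) = 2742/(-318 + (7 + 504 + 492)) = 2742/(-318 + 1003) = 2742/685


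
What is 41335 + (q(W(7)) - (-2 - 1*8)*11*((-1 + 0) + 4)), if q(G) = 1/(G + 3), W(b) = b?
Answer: 416651/10 ≈ 41665.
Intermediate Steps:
q(G) = 1/(3 + G)
41335 + (q(W(7)) - (-2 - 1*8)*11*((-1 + 0) + 4)) = 41335 + (1/(3 + 7) - (-2 - 1*8)*11*((-1 + 0) + 4)) = 41335 + (1/10 - (-2 - 8)*11*(-1 + 4)) = 41335 + (⅒ - (-10*11)*3) = 41335 + (⅒ - (-110)*3) = 41335 + (⅒ - 1*(-330)) = 41335 + (⅒ + 330) = 41335 + 3301/10 = 416651/10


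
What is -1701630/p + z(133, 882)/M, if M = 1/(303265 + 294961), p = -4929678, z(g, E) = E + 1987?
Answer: 470047644009709/273871 ≈ 1.7163e+9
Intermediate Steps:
z(g, E) = 1987 + E
M = 1/598226 ≈ 1.6716e-6
-1701630/p + z(133, 882)/M = -1701630/(-4929678) + (1987 + 882)/(1/598226) = -1701630*(-1/4929678) + 2869*598226 = 94535/273871 + 1716310394 = 470047644009709/273871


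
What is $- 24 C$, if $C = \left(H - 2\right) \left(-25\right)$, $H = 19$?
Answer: $10200$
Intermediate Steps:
$C = -425$ ($C = \left(19 - 2\right) \left(-25\right) = 17 \left(-25\right) = -425$)
$- 24 C = \left(-24\right) \left(-425\right) = 10200$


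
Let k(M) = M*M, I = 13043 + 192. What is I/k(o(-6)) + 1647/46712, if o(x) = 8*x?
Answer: 77753501/13453056 ≈ 5.7796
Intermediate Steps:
I = 13235
k(M) = M**2
I/k(o(-6)) + 1647/46712 = 13235/((8*(-6))**2) + 1647/46712 = 13235/((-48)**2) + 1647*(1/46712) = 13235/2304 + 1647/46712 = 77753501/13453056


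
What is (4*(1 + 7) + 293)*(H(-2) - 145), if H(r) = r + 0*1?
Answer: -47775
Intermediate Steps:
H(r) = r (H(r) = r + 0 = r)
(4*(1 + 7) + 293)*(H(-2) - 145) = (4*(1 + 7) + 293)*(-2 - 145) = (4*8 + 293)*(-147) = (32 + 293)*(-147) = 325*(-147) = -47775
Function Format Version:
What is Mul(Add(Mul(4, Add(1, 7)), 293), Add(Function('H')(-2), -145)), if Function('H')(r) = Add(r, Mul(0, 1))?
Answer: -47775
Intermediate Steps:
Function('H')(r) = r (Function('H')(r) = Add(r, 0) = r)
Mul(Add(Mul(4, Add(1, 7)), 293), Add(Function('H')(-2), -145)) = Mul(Add(Mul(4, Add(1, 7)), 293), Add(-2, -145)) = Mul(Add(Mul(4, 8), 293), -147) = Mul(Add(32, 293), -147) = Mul(325, -147) = -47775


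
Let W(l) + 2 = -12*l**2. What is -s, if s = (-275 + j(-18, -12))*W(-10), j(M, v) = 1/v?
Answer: -1983901/6 ≈ -3.3065e+5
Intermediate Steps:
W(l) = -2 - 12*l**2
s = 1983901/6 (s = (-275 + 1/(-12))*(-2 - 12*(-10)**2) = (-275 - 1/12)*(-2 - 12*100) = -3301*(-2 - 1200)/12 = -3301/12*(-1202) = 1983901/6 ≈ 3.3065e+5)
-s = -1*1983901/6 = -1983901/6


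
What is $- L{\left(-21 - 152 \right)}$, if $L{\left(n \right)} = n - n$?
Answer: $0$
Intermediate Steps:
$L{\left(n \right)} = 0$
$- L{\left(-21 - 152 \right)} = \left(-1\right) 0 = 0$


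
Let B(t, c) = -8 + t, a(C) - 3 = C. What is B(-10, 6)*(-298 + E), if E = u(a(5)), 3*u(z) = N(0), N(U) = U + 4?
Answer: 5340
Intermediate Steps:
a(C) = 3 + C
N(U) = 4 + U
u(z) = 4/3 (u(z) = (4 + 0)/3 = (⅓)*4 = 4/3)
E = 4/3 ≈ 1.3333
B(-10, 6)*(-298 + E) = (-8 - 10)*(-298 + 4/3) = -18*(-890/3) = 5340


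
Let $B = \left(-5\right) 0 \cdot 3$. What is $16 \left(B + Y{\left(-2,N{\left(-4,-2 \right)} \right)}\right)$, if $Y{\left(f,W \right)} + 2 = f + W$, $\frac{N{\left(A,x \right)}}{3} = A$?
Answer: $-256$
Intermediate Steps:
$B = 0$ ($B = 0 \cdot 3 = 0$)
$N{\left(A,x \right)} = 3 A$
$Y{\left(f,W \right)} = -2 + W + f$ ($Y{\left(f,W \right)} = -2 + \left(f + W\right) = -2 + \left(W + f\right) = -2 + W + f$)
$16 \left(B + Y{\left(-2,N{\left(-4,-2 \right)} \right)}\right) = 16 \left(0 - 16\right) = 16 \left(-16\right) = -256$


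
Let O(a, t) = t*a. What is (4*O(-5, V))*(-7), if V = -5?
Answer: -700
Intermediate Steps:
O(a, t) = a*t
(4*O(-5, V))*(-7) = (4*(-5*(-5)))*(-7) = (4*25)*(-7) = 100*(-7) = -700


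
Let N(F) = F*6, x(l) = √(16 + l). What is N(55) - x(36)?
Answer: 330 - 2*√13 ≈ 322.79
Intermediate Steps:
N(F) = 6*F
N(55) - x(36) = 6*55 - √(16 + 36) = 330 - √52 = 330 - 2*√13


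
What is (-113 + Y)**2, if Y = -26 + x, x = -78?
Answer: 47089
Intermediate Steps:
Y = -104 (Y = -26 - 78 = -104)
(-113 + Y)**2 = (-113 - 104)**2 = (-217)**2 = 47089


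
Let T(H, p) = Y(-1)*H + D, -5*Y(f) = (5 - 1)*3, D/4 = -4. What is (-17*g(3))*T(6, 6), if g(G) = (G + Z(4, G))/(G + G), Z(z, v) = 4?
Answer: 9044/15 ≈ 602.93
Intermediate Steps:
D = -16 (D = 4*(-4) = -16)
Y(f) = -12/5 (Y(f) = -(5 - 1)*3/5 = -4*3/5 = -⅕*12 = -12/5)
T(H, p) = -16 - 12*H/5 (T(H, p) = -12*H/5 - 16 = -16 - 12*H/5)
g(G) = (4 + G)/(2*G) (g(G) = (G + 4)/(G + G) = (4 + G)/((2*G)) = (4 + G)*(1/(2*G)) = (4 + G)/(2*G))
(-17*g(3))*T(6, 6) = (-17*(4 + 3)/(2*3))*(-16 - 12/5*6) = (-17*7/(2*3))*(-16 - 72/5) = -17*7/6*(-152/5) = -119/6*(-152/5) = 9044/15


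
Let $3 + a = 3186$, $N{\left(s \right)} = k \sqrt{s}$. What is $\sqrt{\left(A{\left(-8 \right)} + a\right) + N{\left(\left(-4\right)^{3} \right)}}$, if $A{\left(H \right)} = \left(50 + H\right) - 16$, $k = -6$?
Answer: $\sqrt{3209 - 48 i} \approx 56.65 - 0.4237 i$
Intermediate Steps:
$N{\left(s \right)} = - 6 \sqrt{s}$
$a = 3183$ ($a = -3 + 3186 = 3183$)
$A{\left(H \right)} = 34 + H$
$\sqrt{\left(A{\left(-8 \right)} + a\right) + N{\left(\left(-4\right)^{3} \right)}} = \sqrt{\left(\left(34 - 8\right) + 3183\right) - 6 \sqrt{\left(-4\right)^{3}}} = \sqrt{\left(26 + 3183\right) - 6 \sqrt{-64}} = \sqrt{3209 - 6 \cdot 8 i} = \sqrt{3209 - 48 i}$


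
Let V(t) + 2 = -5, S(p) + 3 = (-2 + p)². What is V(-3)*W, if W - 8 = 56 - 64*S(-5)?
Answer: 20160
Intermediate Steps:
S(p) = -3 + (-2 + p)²
V(t) = -7 (V(t) = -2 - 5 = -7)
W = -2880 (W = 8 + (56 - 64*(-3 + (-2 - 5)²)) = 8 + (56 - 64*(-3 + (-7)²)) = 8 + (56 - 64*(-3 + 49)) = 8 + (56 - 64*46) = 8 + (56 - 2944) = 8 - 2888 = -2880)
V(-3)*W = -7*(-2880) = 20160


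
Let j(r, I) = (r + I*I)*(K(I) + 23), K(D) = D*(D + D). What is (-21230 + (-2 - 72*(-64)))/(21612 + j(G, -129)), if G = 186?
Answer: -16624/560444847 ≈ -2.9662e-5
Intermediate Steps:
K(D) = 2*D² (K(D) = D*(2*D) = 2*D²)
j(r, I) = (23 + 2*I²)*(r + I²) (j(r, I) = (r + I*I)*(2*I² + 23) = (r + I²)*(23 + 2*I²) = (23 + 2*I²)*(r + I²))
(-21230 + (-2 - 72*(-64)))/(21612 + j(G, -129)) = (-21230 + (-2 - 72*(-64)))/(21612 + (2*(-129)⁴ + 23*186 + 23*(-129)² + 2*186*(-129)²)) = (-21230 + (-2 + 4608))/(21612 + (2*276922881 + 4278 + 23*16641 + 2*186*16641)) = (-21230 + 4606)/(21612 + (553845762 + 4278 + 382743 + 6190452)) = -16624/(21612 + 560423235) = -16624/560444847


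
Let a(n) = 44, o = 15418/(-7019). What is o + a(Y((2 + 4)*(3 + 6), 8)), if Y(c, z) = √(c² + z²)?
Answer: 293418/7019 ≈ 41.803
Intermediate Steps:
o = -15418/7019 (o = 15418*(-1/7019) = -15418/7019 ≈ -2.1966)
o + a(Y((2 + 4)*(3 + 6), 8)) = -15418/7019 + 44 = 293418/7019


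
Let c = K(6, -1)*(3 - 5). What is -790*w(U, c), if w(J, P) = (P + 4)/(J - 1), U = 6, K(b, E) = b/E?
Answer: -2528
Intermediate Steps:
c = 12 (c = (6/(-1))*(3 - 5) = (6*(-1))*(-2) = -6*(-2) = 12)
w(J, P) = (4 + P)/(-1 + J)
-790*w(U, c) = -790*(4 + 12)/(-1 + 6) = -790*16/5 = -2528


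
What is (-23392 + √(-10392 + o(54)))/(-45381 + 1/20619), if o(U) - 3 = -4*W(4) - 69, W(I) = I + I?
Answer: 14185872/27520907 - 20619*I*√10490/935710838 ≈ 0.51546 - 0.0022569*I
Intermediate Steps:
W(I) = 2*I
o(U) = -98 (o(U) = 3 + (-8*4 - 69) = 3 + (-4*8 - 69) = 3 + (-32 - 69) = 3 - 101 = -98)
(-23392 + √(-10392 + o(54)))/(-45381 + 1/20619) = (-23392 + √(-10392 - 98))/(-45381 + 1/20619) = (-23392 + √(-10490))/(-45381 + 1/20619) = (-23392 + I*√10490)/(-935710838/20619) = (-23392 + I*√10490)*(-20619/935710838) = 14185872/27520907 - 20619*I*√10490/935710838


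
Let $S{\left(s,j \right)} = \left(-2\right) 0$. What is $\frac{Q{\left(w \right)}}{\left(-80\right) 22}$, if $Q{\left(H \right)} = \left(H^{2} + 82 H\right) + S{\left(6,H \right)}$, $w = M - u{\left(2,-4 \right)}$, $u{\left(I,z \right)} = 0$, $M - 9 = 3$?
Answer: $- \frac{141}{220} \approx -0.64091$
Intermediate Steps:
$M = 12$ ($M = 9 + 3 = 12$)
$S{\left(s,j \right)} = 0$
$w = 12$ ($w = 12 - 0 = 12 + 0 = 12$)
$Q{\left(H \right)} = H^{2} + 82 H$ ($Q{\left(H \right)} = \left(H^{2} + 82 H\right) + 0 = H^{2} + 82 H$)
$\frac{Q{\left(w \right)}}{\left(-80\right) 22} = \frac{12 \left(82 + 12\right)}{\left(-80\right) 22} = \frac{12 \cdot 94}{-1760} = 1128 \left(- \frac{1}{1760}\right) = - \frac{141}{220}$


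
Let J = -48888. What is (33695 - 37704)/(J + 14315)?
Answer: 4009/34573 ≈ 0.11596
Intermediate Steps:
(33695 - 37704)/(J + 14315) = (33695 - 37704)/(-48888 + 14315) = -4009/(-34573) = -4009*(-1/34573) = 4009/34573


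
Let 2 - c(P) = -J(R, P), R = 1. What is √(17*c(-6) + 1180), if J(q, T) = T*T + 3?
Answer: √1877 ≈ 43.324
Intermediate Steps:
J(q, T) = 3 + T² (J(q, T) = T² + 3 = 3 + T²)
c(P) = 5 + P² (c(P) = 2 - (-1)*(3 + P²) = 2 - (-3 - P²) = 2 + (3 + P²) = 5 + P²)
√(17*c(-6) + 1180) = √(17*(5 + (-6)²) + 1180) = √(17*(5 + 36) + 1180) = √(17*41 + 1180) = √(697 + 1180) = √1877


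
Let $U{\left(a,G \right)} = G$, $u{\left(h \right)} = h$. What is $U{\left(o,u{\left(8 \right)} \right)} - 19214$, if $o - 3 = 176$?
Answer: $-19206$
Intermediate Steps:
$o = 179$ ($o = 3 + 176 = 179$)
$U{\left(o,u{\left(8 \right)} \right)} - 19214 = 8 - 19214 = -19206$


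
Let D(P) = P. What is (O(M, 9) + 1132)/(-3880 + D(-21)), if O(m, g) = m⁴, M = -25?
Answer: -391757/3901 ≈ -100.42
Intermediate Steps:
(O(M, 9) + 1132)/(-3880 + D(-21)) = ((-25)⁴ + 1132)/(-3880 - 21) = (390625 + 1132)/(-3901) = 391757*(-1/3901) = -391757/3901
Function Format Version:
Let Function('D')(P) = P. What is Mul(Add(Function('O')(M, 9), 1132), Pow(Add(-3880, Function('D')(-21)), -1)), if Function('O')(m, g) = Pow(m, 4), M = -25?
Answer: Rational(-391757, 3901) ≈ -100.42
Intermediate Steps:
Mul(Add(Function('O')(M, 9), 1132), Pow(Add(-3880, Function('D')(-21)), -1)) = Mul(Add(Pow(-25, 4), 1132), Pow(Add(-3880, -21), -1)) = Mul(Add(390625, 1132), Pow(-3901, -1)) = Mul(391757, Rational(-1, 3901)) = Rational(-391757, 3901)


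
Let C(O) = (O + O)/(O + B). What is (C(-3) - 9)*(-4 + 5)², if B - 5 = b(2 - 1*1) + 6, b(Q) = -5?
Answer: -11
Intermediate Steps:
B = 6 (B = 5 + (-5 + 6) = 5 + 1 = 6)
C(O) = 2*O/(6 + O) (C(O) = (O + O)/(O + 6) = (2*O)/(6 + O) = 2*O/(6 + O))
(C(-3) - 9)*(-4 + 5)² = (2*(-3)/(6 - 3) - 9)*(-4 + 5)² = (2*(-3)/3 - 9)*1² = (2*(-3)*(⅓) - 9)*1 = (-2 - 9)*1 = -11*1 = -11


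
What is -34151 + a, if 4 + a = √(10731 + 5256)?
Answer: -34155 + 73*√3 ≈ -34029.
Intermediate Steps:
a = -4 + 73*√3 (a = -4 + √(10731 + 5256) = -4 + √15987 = -4 + 73*√3 ≈ 122.44)
-34151 + a = -34151 + (-4 + 73*√3) = -34155 + 73*√3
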